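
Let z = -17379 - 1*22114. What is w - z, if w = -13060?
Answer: 26433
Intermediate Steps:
z = -39493 (z = -17379 - 22114 = -39493)
w - z = -13060 - 1*(-39493) = -13060 + 39493 = 26433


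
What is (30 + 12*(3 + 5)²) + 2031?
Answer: 2829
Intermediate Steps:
(30 + 12*(3 + 5)²) + 2031 = (30 + 12*8²) + 2031 = (30 + 12*64) + 2031 = (30 + 768) + 2031 = 798 + 2031 = 2829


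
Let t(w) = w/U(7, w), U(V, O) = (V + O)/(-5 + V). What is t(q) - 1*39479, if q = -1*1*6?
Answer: -39491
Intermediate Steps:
U(V, O) = (O + V)/(-5 + V)
q = -6 (q = -1*6 = -6)
t(w) = w/(7/2 + w/2) (t(w) = w/(((w + 7)/(-5 + 7))) = w/(((7 + w)/2)) = w/(7/2 + w/2))
t(q) - 1*39479 = 2*(-6)/(7 - 6) - 1*39479 = 2*(-6)/1 - 39479 = 2*(-6)*1 - 39479 = -12 - 39479 = -39491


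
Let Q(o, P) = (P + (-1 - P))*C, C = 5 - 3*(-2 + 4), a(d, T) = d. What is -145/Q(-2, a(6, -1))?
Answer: -145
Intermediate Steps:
C = -1 (C = 5 - 3*2 = 5 - 6 = -1)
Q(o, P) = 1 (Q(o, P) = (P + (-1 - P))*(-1) = -1*(-1) = 1)
-145/Q(-2, a(6, -1)) = -145/1 = 1*(-145) = -145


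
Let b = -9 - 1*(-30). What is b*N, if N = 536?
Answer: 11256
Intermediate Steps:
b = 21 (b = -9 + 30 = 21)
b*N = 21*536 = 11256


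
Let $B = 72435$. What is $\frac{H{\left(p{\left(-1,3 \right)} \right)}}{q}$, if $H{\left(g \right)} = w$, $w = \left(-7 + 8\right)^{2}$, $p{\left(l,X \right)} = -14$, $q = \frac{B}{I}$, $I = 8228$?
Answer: $\frac{748}{6585} \approx 0.11359$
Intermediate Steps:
$q = \frac{6585}{748}$ ($q = \frac{72435}{8228} = 72435 \cdot \frac{1}{8228} = \frac{6585}{748} \approx 8.8035$)
$w = 1$ ($w = 1^{2} = 1$)
$H{\left(g \right)} = 1$
$\frac{H{\left(p{\left(-1,3 \right)} \right)}}{q} = 1 \frac{1}{\frac{6585}{748}} = 1 \cdot \frac{748}{6585} = \frac{748}{6585}$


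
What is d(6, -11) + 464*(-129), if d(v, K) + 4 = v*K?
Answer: -59926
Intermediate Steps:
d(v, K) = -4 + K*v (d(v, K) = -4 + v*K = -4 + K*v)
d(6, -11) + 464*(-129) = (-4 - 11*6) + 464*(-129) = (-4 - 66) - 59856 = -70 - 59856 = -59926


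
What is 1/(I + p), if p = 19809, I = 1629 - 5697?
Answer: 1/15741 ≈ 6.3528e-5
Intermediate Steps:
I = -4068
1/(I + p) = 1/(-4068 + 19809) = 1/15741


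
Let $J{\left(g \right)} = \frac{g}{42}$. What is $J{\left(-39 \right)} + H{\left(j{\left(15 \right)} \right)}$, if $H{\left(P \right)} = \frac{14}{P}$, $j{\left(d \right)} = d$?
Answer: $\frac{1}{210} \approx 0.0047619$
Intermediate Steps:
$J{\left(g \right)} = \frac{g}{42}$ ($J{\left(g \right)} = g \frac{1}{42} = \frac{g}{42}$)
$J{\left(-39 \right)} + H{\left(j{\left(15 \right)} \right)} = \frac{1}{42} \left(-39\right) + \frac{14}{15} = - \frac{13}{14} + 14 \cdot \frac{1}{15} = - \frac{13}{14} + \frac{14}{15} = \frac{1}{210}$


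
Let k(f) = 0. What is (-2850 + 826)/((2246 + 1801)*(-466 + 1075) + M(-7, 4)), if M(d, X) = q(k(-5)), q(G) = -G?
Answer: -2024/2464623 ≈ -0.00082122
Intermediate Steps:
M(d, X) = 0 (M(d, X) = -1*0 = 0)
(-2850 + 826)/((2246 + 1801)*(-466 + 1075) + M(-7, 4)) = (-2850 + 826)/((2246 + 1801)*(-466 + 1075) + 0) = -2024/(4047*609 + 0) = -2024/(2464623 + 0) = -2024/2464623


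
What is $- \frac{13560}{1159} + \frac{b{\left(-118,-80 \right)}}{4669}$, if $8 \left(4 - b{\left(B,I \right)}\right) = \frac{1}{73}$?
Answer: $- \frac{36971291495}{3160240664} \approx -11.699$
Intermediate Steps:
$b{\left(B,I \right)} = \frac{2335}{584}$ ($b{\left(B,I \right)} = 4 - \frac{1}{8 \cdot 73} = 4 - \frac{1}{584} = \frac{2335}{584}$)
$- \frac{13560}{1159} + \frac{b{\left(-118,-80 \right)}}{4669} = - \frac{13560}{1159} + \frac{2335}{584 \cdot 4669} = \left(-13560\right) \frac{1}{1159} + \frac{2335}{584} \cdot \frac{1}{4669} = - \frac{13560}{1159} + \frac{2335}{2726696} = - \frac{36971291495}{3160240664}$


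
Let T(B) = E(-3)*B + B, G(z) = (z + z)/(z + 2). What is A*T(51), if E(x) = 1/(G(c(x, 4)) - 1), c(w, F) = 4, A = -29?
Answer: -5916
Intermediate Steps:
G(z) = 2*z/(2 + z) (G(z) = (2*z)/(2 + z) = 2*z/(2 + z))
E(x) = 3 (E(x) = 1/(2*4/(2 + 4) - 1) = 1/(2*4/6 - 1) = 1/(2*4*(⅙) - 1) = 1/(4/3 - 1) = 1/(⅓) = 3)
T(B) = 4*B (T(B) = 3*B + B = 4*B)
A*T(51) = -116*51 = -29*204 = -5916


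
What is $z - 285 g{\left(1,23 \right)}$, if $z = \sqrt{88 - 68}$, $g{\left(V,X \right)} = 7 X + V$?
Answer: $-46170 + 2 \sqrt{5} \approx -46166.0$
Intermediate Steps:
$g{\left(V,X \right)} = V + 7 X$
$z = 2 \sqrt{5}$ ($z = \sqrt{20} = 2 \sqrt{5} \approx 4.4721$)
$z - 285 g{\left(1,23 \right)} = 2 \sqrt{5} - 285 \left(1 + 7 \cdot 23\right) = 2 \sqrt{5} - 285 \left(1 + 161\right) = 2 \sqrt{5} - 46170 = -46170 + 2 \sqrt{5}$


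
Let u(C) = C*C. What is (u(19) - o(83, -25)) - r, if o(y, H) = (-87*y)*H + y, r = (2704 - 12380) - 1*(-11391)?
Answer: -181962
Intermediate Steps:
r = 1715 (r = -9676 + 11391 = 1715)
o(y, H) = y - 87*H*y (o(y, H) = -87*H*y + y = y - 87*H*y)
u(C) = C²
(u(19) - o(83, -25)) - r = (19² - 83*(1 - 87*(-25))) - 1*1715 = (361 - 83*(1 + 2175)) - 1715 = (361 - 83*2176) - 1715 = (361 - 1*180608) - 1715 = (361 - 180608) - 1715 = -180247 - 1715 = -181962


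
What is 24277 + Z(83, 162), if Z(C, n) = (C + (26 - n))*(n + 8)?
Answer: 15267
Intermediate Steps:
Z(C, n) = (8 + n)*(26 + C - n) (Z(C, n) = (26 + C - n)*(8 + n) = (8 + n)*(26 + C - n))
24277 + Z(83, 162) = 24277 + (208 - 1*162² + 8*83 + 18*162 + 83*162) = 24277 + (208 - 1*26244 + 664 + 2916 + 13446) = 24277 + (208 - 26244 + 664 + 2916 + 13446) = 24277 - 9010 = 15267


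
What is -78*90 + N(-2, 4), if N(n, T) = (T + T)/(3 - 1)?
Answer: -7016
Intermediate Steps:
N(n, T) = T (N(n, T) = (2*T)/2 = (2*T)*(½) = T)
-78*90 + N(-2, 4) = -78*90 + 4 = -7020 + 4 = -7016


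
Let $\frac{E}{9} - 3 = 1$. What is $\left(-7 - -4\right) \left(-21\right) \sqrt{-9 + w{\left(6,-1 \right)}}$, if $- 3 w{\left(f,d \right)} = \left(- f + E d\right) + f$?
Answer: $63 \sqrt{3} \approx 109.12$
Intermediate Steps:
$E = 36$ ($E = 27 + 9 \cdot 1 = 27 + 9 = 36$)
$w{\left(f,d \right)} = - 12 d$ ($w{\left(f,d \right)} = - \frac{\left(- f + 36 d\right) + f}{3} = - \frac{36 d}{3} = - 12 d$)
$\left(-7 - -4\right) \left(-21\right) \sqrt{-9 + w{\left(6,-1 \right)}} = \left(-7 - -4\right) \left(-21\right) \sqrt{-9 - -12} = \left(-7 + 4\right) \left(-21\right) \sqrt{-9 + 12} = \left(-3\right) \left(-21\right) \sqrt{3} = 63 \sqrt{3}$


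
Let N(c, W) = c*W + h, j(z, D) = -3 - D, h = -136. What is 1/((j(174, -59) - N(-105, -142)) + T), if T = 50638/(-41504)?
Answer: -20752/305453255 ≈ -6.7938e-5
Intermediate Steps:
N(c, W) = -136 + W*c (N(c, W) = c*W - 136 = W*c - 136 = -136 + W*c)
T = -25319/20752 (T = 50638*(-1/41504) = -25319/20752 ≈ -1.2201)
1/((j(174, -59) - N(-105, -142)) + T) = 1/(((-3 - 1*(-59)) - (-136 - 142*(-105))) - 25319/20752) = 1/(((-3 + 59) - (-136 + 14910)) - 25319/20752) = 1/((56 - 1*14774) - 25319/20752) = 1/((56 - 14774) - 25319/20752) = 1/(-14718 - 25319/20752) = 1/(-305453255/20752) = -20752/305453255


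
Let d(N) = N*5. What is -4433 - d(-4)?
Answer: -4413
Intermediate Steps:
d(N) = 5*N
-4433 - d(-4) = -4433 - 5*(-4) = -4433 - 1*(-20) = -4433 + 20 = -4413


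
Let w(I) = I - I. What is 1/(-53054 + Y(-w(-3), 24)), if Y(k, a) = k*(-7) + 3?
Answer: -1/53051 ≈ -1.8850e-5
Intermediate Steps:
w(I) = 0
Y(k, a) = 3 - 7*k (Y(k, a) = -7*k + 3 = 3 - 7*k)
1/(-53054 + Y(-w(-3), 24)) = 1/(-53054 + (3 - (-7)*0)) = 1/(-53054 + (3 - 7*0)) = 1/(-53054 + (3 + 0)) = 1/(-53054 + 3) = 1/(-53051) = -1/53051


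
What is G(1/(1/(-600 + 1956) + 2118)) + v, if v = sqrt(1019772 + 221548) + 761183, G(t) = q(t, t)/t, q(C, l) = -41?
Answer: 914411779/1356 + 2*sqrt(310330) ≈ 6.7546e+5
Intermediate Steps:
G(t) = -41/t
v = 761183 + 2*sqrt(310330) (v = sqrt(1241320) + 761183 = 2*sqrt(310330) + 761183 = 761183 + 2*sqrt(310330) ≈ 7.6230e+5)
G(1/(1/(-600 + 1956) + 2118)) + v = -(86838 + 41/(-600 + 1956)) + (761183 + 2*sqrt(310330)) = -41/(1/(1/1356 + 2118)) + (761183 + 2*sqrt(310330)) = -41/(1/(2872009/1356)) + (761183 + 2*sqrt(310330)) = -41/1356/2872009 + (761183 + 2*sqrt(310330)) = -41*2872009/1356 + (761183 + 2*sqrt(310330)) = -117752369/1356 + (761183 + 2*sqrt(310330)) = 914411779/1356 + 2*sqrt(310330)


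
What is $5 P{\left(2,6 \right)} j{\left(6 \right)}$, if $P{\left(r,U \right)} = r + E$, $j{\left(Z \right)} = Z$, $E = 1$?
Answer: $90$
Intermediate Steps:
$P{\left(r,U \right)} = 1 + r$ ($P{\left(r,U \right)} = r + 1 = 1 + r$)
$5 P{\left(2,6 \right)} j{\left(6 \right)} = 5 \left(1 + 2\right) 6 = 5 \cdot 3 \cdot 6 = 15 \cdot 6 = 90$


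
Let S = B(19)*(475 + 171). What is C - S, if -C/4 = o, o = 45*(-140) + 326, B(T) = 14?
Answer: 14852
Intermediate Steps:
S = 9044 (S = 14*(475 + 171) = 14*646 = 9044)
o = -5974 (o = -6300 + 326 = -5974)
C = 23896 (C = -4*(-5974) = 23896)
C - S = 23896 - 1*9044 = 23896 - 9044 = 14852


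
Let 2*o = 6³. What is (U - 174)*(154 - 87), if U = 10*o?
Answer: 60702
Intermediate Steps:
o = 108 (o = (½)*6³ = (½)*216 = 108)
U = 1080 (U = 10*108 = 1080)
(U - 174)*(154 - 87) = (1080 - 174)*(154 - 87) = 906*67 = 60702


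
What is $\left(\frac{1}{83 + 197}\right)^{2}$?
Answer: $\frac{1}{78400} \approx 1.2755 \cdot 10^{-5}$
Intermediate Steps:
$\left(\frac{1}{83 + 197}\right)^{2} = \left(\frac{1}{280}\right)^{2} = \frac{1}{78400}$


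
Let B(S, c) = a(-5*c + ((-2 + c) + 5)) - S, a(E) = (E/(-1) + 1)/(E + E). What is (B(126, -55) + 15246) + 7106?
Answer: 4956287/223 ≈ 22226.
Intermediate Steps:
a(E) = (1 - E)/(2*E) (a(E) = (E*(-1) + 1)/((2*E)) = (-E + 1)*(1/(2*E)) = (1 - E)*(1/(2*E)) = (1 - E)/(2*E))
B(S, c) = -S + (-2 + 4*c)/(2*(3 - 4*c)) (B(S, c) = (1 - (-5*c + ((-2 + c) + 5)))/(2*(-5*c + ((-2 + c) + 5))) - S = (1 - (-5*c + (3 + c)))/(2*(-5*c + (3 + c))) - S = (1 - (3 - 4*c))/(2*(3 - 4*c)) - S = (1 + (-3 + 4*c))/(2*(3 - 4*c)) - S = (-2 + 4*c)/(2*(3 - 4*c)) - S = -S + (-2 + 4*c)/(2*(3 - 4*c)))
(B(126, -55) + 15246) + 7106 = ((1 - 2*(-55) - 1*126*(-3 + 4*(-55)))/(-3 + 4*(-55)) + 15246) + 7106 = ((1 + 110 - 1*126*(-3 - 220))/(-3 - 220) + 15246) + 7106 = ((1 + 110 - 1*126*(-223))/(-223) + 15246) + 7106 = (-(1 + 110 + 28098)/223 + 15246) + 7106 = (-1/223*28209 + 15246) + 7106 = (-28209/223 + 15246) + 7106 = 3371649/223 + 7106 = 4956287/223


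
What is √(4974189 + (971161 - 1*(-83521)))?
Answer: √6028871 ≈ 2455.4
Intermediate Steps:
√(4974189 + (971161 - 1*(-83521))) = √(4974189 + (971161 + 83521)) = √(4974189 + 1054682) = √6028871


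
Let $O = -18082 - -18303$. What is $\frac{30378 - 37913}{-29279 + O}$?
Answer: $\frac{7535}{29058} \approx 0.25931$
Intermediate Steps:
$O = 221$ ($O = -18082 + 18303 = 221$)
$\frac{30378 - 37913}{-29279 + O} = \frac{30378 - 37913}{-29279 + 221} = - \frac{7535}{-29058} = \left(-7535\right) \left(- \frac{1}{29058}\right) = \frac{7535}{29058}$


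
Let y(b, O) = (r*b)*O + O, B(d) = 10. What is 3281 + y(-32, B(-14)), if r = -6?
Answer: 5211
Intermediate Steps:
y(b, O) = O - 6*O*b (y(b, O) = (-6*b)*O + O = -6*O*b + O = O - 6*O*b)
3281 + y(-32, B(-14)) = 3281 + 10*(1 - 6*(-32)) = 3281 + 10*(1 + 192) = 3281 + 10*193 = 3281 + 1930 = 5211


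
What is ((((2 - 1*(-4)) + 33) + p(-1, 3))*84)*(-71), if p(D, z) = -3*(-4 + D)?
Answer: -322056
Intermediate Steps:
p(D, z) = 12 - 3*D
((((2 - 1*(-4)) + 33) + p(-1, 3))*84)*(-71) = ((((2 - 1*(-4)) + 33) + (12 - 3*(-1)))*84)*(-71) = ((((2 + 4) + 33) + (12 + 3))*84)*(-71) = (((6 + 33) + 15)*84)*(-71) = ((39 + 15)*84)*(-71) = (54*84)*(-71) = 4536*(-71) = -322056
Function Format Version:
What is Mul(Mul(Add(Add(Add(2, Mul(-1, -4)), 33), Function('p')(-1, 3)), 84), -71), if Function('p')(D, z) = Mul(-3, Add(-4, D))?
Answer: -322056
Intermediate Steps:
Function('p')(D, z) = Add(12, Mul(-3, D))
Mul(Mul(Add(Add(Add(2, Mul(-1, -4)), 33), Function('p')(-1, 3)), 84), -71) = Mul(Mul(Add(Add(Add(2, Mul(-1, -4)), 33), Add(12, Mul(-3, -1))), 84), -71) = Mul(Mul(Add(Add(Add(2, 4), 33), Add(12, 3)), 84), -71) = Mul(Mul(Add(Add(6, 33), 15), 84), -71) = Mul(Mul(Add(39, 15), 84), -71) = Mul(Mul(54, 84), -71) = Mul(4536, -71) = -322056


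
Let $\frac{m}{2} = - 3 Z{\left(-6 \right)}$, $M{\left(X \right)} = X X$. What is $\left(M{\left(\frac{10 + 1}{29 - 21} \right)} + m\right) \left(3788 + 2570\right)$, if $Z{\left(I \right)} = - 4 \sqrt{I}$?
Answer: $\frac{384659}{32} + 152592 i \sqrt{6} \approx 12021.0 + 3.7377 \cdot 10^{5} i$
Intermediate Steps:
$M{\left(X \right)} = X^{2}$
$m = 24 i \sqrt{6}$ ($m = 2 \left(- 3 \left(- 4 \sqrt{-6}\right)\right) = 2 \left(- 3 \left(- 4 i \sqrt{6}\right)\right) = 2 \cdot 12 i \sqrt{6} = 24 i \sqrt{6} \approx 58.788 i$)
$\left(M{\left(\frac{10 + 1}{29 - 21} \right)} + m\right) \left(3788 + 2570\right) = \left(\left(\frac{10 + 1}{29 - 21}\right)^{2} + 24 i \sqrt{6}\right) \left(3788 + 2570\right) = \left(\left(\frac{11}{8}\right)^{2} + 24 i \sqrt{6}\right) 6358 = \left(\frac{121}{64} + 24 i \sqrt{6}\right) 6358 = \frac{384659}{32} + 152592 i \sqrt{6}$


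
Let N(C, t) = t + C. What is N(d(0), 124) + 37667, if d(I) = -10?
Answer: 37781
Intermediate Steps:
N(C, t) = C + t
N(d(0), 124) + 37667 = (-10 + 124) + 37667 = 114 + 37667 = 37781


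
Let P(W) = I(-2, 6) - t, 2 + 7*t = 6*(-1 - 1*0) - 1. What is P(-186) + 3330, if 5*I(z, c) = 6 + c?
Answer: 116679/35 ≈ 3333.7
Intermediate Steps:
I(z, c) = 6/5 + c/5 (I(z, c) = (6 + c)/5 = 6/5 + c/5)
t = -9/7 (t = -2/7 + (6*(-1 - 1*0) - 1)/7 = -2/7 + (6*(-1 + 0) - 1)/7 = -2/7 + (6*(-1) - 1)/7 = -2/7 + (-6 - 1)/7 = -2/7 + (1/7)*(-7) = -2/7 - 1 = -9/7 ≈ -1.2857)
P(W) = 129/35 (P(W) = (6/5 + (1/5)*6) - 1*(-9/7) = (6/5 + 6/5) + 9/7 = 12/5 + 9/7 = 129/35)
P(-186) + 3330 = 129/35 + 3330 = 116679/35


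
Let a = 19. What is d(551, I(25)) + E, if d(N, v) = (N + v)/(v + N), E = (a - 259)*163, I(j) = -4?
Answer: -39119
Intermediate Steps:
E = -39120 (E = (19 - 259)*163 = -240*163 = -39120)
d(N, v) = 1 (d(N, v) = (N + v)/(N + v) = 1)
d(551, I(25)) + E = 1 - 39120 = -39119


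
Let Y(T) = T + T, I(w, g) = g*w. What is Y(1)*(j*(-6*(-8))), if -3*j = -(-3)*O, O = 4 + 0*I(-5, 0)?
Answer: -384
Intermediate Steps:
Y(T) = 2*T
O = 4 (O = 4 + 0*(0*(-5)) = 4 + 0*0 = 4 + 0 = 4)
j = -4 (j = -(-1)*(-3*4)/3 = -(-1)*(-12)/3 = -⅓*12 = -4)
Y(1)*(j*(-6*(-8))) = (2*1)*(-(-24)*(-8)) = 2*(-4*48) = 2*(-192) = -384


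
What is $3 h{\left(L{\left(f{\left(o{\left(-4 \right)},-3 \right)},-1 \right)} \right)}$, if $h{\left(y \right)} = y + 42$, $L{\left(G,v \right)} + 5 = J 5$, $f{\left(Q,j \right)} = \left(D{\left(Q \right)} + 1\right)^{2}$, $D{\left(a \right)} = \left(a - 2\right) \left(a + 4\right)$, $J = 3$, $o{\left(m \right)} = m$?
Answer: $156$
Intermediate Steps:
$D{\left(a \right)} = \left(-2 + a\right) \left(4 + a\right)$
$f{\left(Q,j \right)} = \left(-7 + Q^{2} + 2 Q\right)^{2}$ ($f{\left(Q,j \right)} = \left(\left(-8 + Q^{2} + 2 Q\right) + 1\right)^{2} = \left(-7 + Q^{2} + 2 Q\right)^{2}$)
$L{\left(G,v \right)} = 10$ ($L{\left(G,v \right)} = -5 + 3 \cdot 5 = -5 + 15 = 10$)
$h{\left(y \right)} = 42 + y$
$3 h{\left(L{\left(f{\left(o{\left(-4 \right)},-3 \right)},-1 \right)} \right)} = 3 \left(42 + 10\right) = 3 \cdot 52 = 156$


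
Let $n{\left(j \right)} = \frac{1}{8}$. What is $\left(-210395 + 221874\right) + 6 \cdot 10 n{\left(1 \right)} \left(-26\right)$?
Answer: $11284$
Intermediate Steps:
$n{\left(j \right)} = \frac{1}{8}$
$\left(-210395 + 221874\right) + 6 \cdot 10 n{\left(1 \right)} \left(-26\right) = \left(-210395 + 221874\right) + 6 \cdot 10 \cdot \frac{1}{8} \left(-26\right) = 11479 + 60 \cdot \frac{1}{8} \left(-26\right) = 11479 + \frac{15}{2} \left(-26\right) = 11479 - 195 = 11284$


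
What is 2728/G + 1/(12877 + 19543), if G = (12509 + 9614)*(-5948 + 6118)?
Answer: 9220267/12192870220 ≈ 0.00075620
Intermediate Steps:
G = 3760910 (G = 22123*170 = 3760910)
2728/G + 1/(12877 + 19543) = 2728/3760910 + 1/(12877 + 19543) = 2728*(1/3760910) + 1/32420 = 1364/1880455 + 1/32420 = 9220267/12192870220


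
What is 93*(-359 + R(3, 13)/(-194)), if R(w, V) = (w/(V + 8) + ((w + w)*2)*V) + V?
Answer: -22724829/679 ≈ -33468.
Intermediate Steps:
R(w, V) = V + w/(8 + V) + 4*V*w (R(w, V) = (w/(8 + V) + ((2*w)*2)*V) + V = (w/(8 + V) + (4*w)*V) + V = (w/(8 + V) + 4*V*w) + V = V + w/(8 + V) + 4*V*w)
93*(-359 + R(3, 13)/(-194)) = 93*(-359 + ((3 + 13² + 8*13 + 4*3*13² + 32*13*3)/(8 + 13))/(-194)) = 93*(-359 + ((3 + 169 + 104 + 4*3*169 + 1248)/21)*(-1/194)) = 93*(-359 + ((3 + 169 + 104 + 2028 + 1248)/21)*(-1/194)) = 93*(-359 + ((1/21)*3552)*(-1/194)) = 93*(-359 + (1184/7)*(-1/194)) = 93*(-359 - 592/679) = 93*(-244353/679) = -22724829/679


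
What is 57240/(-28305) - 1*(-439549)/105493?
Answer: 4589975/2140487 ≈ 2.1444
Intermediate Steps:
57240/(-28305) - 1*(-439549)/105493 = 57240*(-1/28305) + 439549*(1/105493) = -1272/629 + 14179/3403 = 4589975/2140487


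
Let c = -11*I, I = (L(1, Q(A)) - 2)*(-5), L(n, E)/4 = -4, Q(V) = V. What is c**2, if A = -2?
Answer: 980100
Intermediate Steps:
L(n, E) = -16 (L(n, E) = 4*(-4) = -16)
I = 90 (I = (-16 - 2)*(-5) = -18*(-5) = 90)
c = -990 (c = -11*90 = -990)
c**2 = (-990)**2 = 980100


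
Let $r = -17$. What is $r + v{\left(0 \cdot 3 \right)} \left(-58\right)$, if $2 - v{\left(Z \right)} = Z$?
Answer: $-133$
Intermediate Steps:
$v{\left(Z \right)} = 2 - Z$
$r + v{\left(0 \cdot 3 \right)} \left(-58\right) = -17 + \left(2 - 0 \cdot 3\right) \left(-58\right) = -17 + \left(2 - 0\right) \left(-58\right) = -17 + \left(2 + 0\right) \left(-58\right) = -17 + 2 \left(-58\right) = -17 - 116 = -133$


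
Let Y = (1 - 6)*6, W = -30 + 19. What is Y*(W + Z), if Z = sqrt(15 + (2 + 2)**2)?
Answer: 330 - 30*sqrt(31) ≈ 162.97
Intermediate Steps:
W = -11
Z = sqrt(31) (Z = sqrt(15 + 4**2) = sqrt(15 + 16) = sqrt(31) ≈ 5.5678)
Y = -30 (Y = -5*6 = -30)
Y*(W + Z) = -30*(-11 + sqrt(31)) = 330 - 30*sqrt(31)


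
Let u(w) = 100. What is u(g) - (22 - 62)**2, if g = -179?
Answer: -1500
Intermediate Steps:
u(g) - (22 - 62)**2 = 100 - (22 - 62)**2 = 100 - 1*(-40)**2 = 100 - 1*1600 = 100 - 1600 = -1500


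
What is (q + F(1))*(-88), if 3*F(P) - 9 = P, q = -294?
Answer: 76736/3 ≈ 25579.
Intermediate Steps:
F(P) = 3 + P/3
(q + F(1))*(-88) = (-294 + (3 + (⅓)*1))*(-88) = (-294 + (3 + ⅓))*(-88) = (-294 + 10/3)*(-88) = -872/3*(-88) = 76736/3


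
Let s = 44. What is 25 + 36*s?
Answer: 1609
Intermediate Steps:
25 + 36*s = 25 + 36*44 = 25 + 1584 = 1609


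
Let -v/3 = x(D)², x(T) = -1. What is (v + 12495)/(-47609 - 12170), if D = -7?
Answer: -12492/59779 ≈ -0.20897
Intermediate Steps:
v = -3 (v = -3*(-1)² = -3*1 = -3)
(v + 12495)/(-47609 - 12170) = (-3 + 12495)/(-47609 - 12170) = 12492/(-59779) = 12492*(-1/59779) = -12492/59779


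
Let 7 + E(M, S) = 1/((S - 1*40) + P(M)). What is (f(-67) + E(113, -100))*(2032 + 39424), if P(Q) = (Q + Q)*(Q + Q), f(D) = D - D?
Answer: -1847647282/6367 ≈ -2.9019e+5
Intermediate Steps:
f(D) = 0
P(Q) = 4*Q² (P(Q) = (2*Q)*(2*Q) = 4*Q²)
E(M, S) = -7 + 1/(-40 + S + 4*M²) (E(M, S) = -7 + 1/((S - 1*40) + 4*M²) = -7 + 1/((S - 40) + 4*M²) = -7 + 1/((-40 + S) + 4*M²) = -7 + 1/(-40 + S + 4*M²))
(f(-67) + E(113, -100))*(2032 + 39424) = (0 + (281 - 28*113² - 7*(-100))/(-40 - 100 + 4*113²))*(2032 + 39424) = (0 + (281 - 28*12769 + 700)/(-40 - 100 + 4*12769))*41456 = (0 + (281 - 357532 + 700)/(-40 - 100 + 51076))*41456 = (0 - 356551/50936)*41456 = -356551/50936*41456 = -1847647282/6367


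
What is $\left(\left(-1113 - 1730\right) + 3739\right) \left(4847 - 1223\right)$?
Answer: $3247104$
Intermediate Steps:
$\left(\left(-1113 - 1730\right) + 3739\right) \left(4847 - 1223\right) = \left(-2843 + 3739\right) 3624 = 896 \cdot 3624 = 3247104$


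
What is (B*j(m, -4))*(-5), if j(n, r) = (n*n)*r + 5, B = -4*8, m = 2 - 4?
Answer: -1760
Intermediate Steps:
m = -2
B = -32
j(n, r) = 5 + r*n² (j(n, r) = n²*r + 5 = r*n² + 5 = 5 + r*n²)
(B*j(m, -4))*(-5) = -32*(5 - 4*(-2)²)*(-5) = -32*(5 - 4*4)*(-5) = -32*(5 - 16)*(-5) = -32*(-11)*(-5) = 352*(-5) = -1760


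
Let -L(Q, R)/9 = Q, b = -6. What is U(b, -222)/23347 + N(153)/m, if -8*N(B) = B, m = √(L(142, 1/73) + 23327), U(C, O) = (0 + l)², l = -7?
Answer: 49/23347 - 9*√22049/10376 ≈ -0.12670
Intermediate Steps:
L(Q, R) = -9*Q
U(C, O) = 49 (U(C, O) = (0 - 7)² = (-7)² = 49)
m = √22049 (m = √(-9*142 + 23327) = √(-1278 + 23327) = √22049 ≈ 148.49)
N(B) = -B/8
U(b, -222)/23347 + N(153)/m = 49/23347 + (-⅛*153)/(√22049) = 49*(1/23347) - 9*√22049/10376 = 49/23347 - 9*√22049/10376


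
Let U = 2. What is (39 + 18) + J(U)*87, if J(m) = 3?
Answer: 318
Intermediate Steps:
(39 + 18) + J(U)*87 = (39 + 18) + 3*87 = 57 + 261 = 318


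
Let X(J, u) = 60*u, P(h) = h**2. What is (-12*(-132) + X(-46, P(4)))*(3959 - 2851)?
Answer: 2818752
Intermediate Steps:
(-12*(-132) + X(-46, P(4)))*(3959 - 2851) = (-12*(-132) + 60*4**2)*(3959 - 2851) = (1584 + 60*16)*1108 = (1584 + 960)*1108 = 2544*1108 = 2818752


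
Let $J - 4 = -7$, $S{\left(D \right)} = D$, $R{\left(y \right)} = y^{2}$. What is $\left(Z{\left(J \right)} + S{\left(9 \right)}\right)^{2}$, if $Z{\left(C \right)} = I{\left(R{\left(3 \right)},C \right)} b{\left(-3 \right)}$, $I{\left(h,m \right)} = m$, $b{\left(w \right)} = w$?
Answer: $324$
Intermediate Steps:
$J = -3$ ($J = 4 - 7 = -3$)
$Z{\left(C \right)} = - 3 C$ ($Z{\left(C \right)} = C \left(-3\right) = - 3 C$)
$\left(Z{\left(J \right)} + S{\left(9 \right)}\right)^{2} = \left(\left(-3\right) \left(-3\right) + 9\right)^{2} = \left(9 + 9\right)^{2} = 18^{2} = 324$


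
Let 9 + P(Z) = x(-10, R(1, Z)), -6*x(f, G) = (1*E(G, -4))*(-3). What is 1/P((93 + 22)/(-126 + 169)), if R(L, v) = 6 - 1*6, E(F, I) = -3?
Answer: -2/21 ≈ -0.095238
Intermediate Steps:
R(L, v) = 0 (R(L, v) = 6 - 6 = 0)
x(f, G) = -3/2 (x(f, G) = -1*(-3)*(-3)/6 = -(-1)*(-3)/2 = -1/6*9 = -3/2)
P(Z) = -21/2 (P(Z) = -9 - 3/2 = -21/2)
1/P((93 + 22)/(-126 + 169)) = 1/(-21/2) = -2/21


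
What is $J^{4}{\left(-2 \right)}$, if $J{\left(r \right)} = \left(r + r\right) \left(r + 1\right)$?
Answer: $256$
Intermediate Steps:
$J{\left(r \right)} = 2 r \left(1 + r\right)$
$J^{4}{\left(-2 \right)} = \left(2 \left(-2\right) \left(1 - 2\right)\right)^{4} = \left(2 \left(-2\right) \left(-1\right)\right)^{4} = 4^{4} = 256$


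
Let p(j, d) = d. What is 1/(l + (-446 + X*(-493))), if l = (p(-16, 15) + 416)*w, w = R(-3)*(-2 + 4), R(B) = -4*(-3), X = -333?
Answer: 1/174067 ≈ 5.7449e-6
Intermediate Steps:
R(B) = 12
w = 24 (w = 12*(-2 + 4) = 12*2 = 24)
l = 10344 (l = (15 + 416)*24 = 431*24 = 10344)
1/(l + (-446 + X*(-493))) = 1/(10344 + (-446 - 333*(-493))) = 1/(10344 + (-446 + 164169)) = 1/(10344 + 163723) = 1/174067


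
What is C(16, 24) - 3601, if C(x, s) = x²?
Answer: -3345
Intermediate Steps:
C(16, 24) - 3601 = 16² - 3601 = 256 - 3601 = -3345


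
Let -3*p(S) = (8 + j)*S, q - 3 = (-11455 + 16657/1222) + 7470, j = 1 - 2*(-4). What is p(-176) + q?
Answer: -10891817/3666 ≈ -2971.0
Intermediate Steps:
j = 9 (j = 1 + 8 = 9)
q = -4849347/1222 (q = 3 + ((-11455 + 16657/1222) + 7470) = 3 + (-13981353/1222 + 7470) = 3 - 4853013/1222 = -4849347/1222 ≈ -3968.4)
p(S) = -17*S/3 (p(S) = -(8 + 9)*S/3 = -17*S/3)
p(-176) + q = -17/3*(-176) - 4849347/1222 = 2992/3 - 4849347/1222 = -10891817/3666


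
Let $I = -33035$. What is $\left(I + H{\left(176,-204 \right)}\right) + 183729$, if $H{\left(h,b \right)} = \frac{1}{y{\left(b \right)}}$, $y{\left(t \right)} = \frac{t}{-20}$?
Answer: $\frac{7685399}{51} \approx 1.5069 \cdot 10^{5}$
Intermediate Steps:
$y{\left(t \right)} = - \frac{t}{20}$ ($y{\left(t \right)} = t \left(- \frac{1}{20}\right) = - \frac{t}{20}$)
$H{\left(h,b \right)} = - \frac{20}{b}$ ($H{\left(h,b \right)} = \frac{1}{\left(- \frac{1}{20}\right) b} = - \frac{20}{b}$)
$\left(I + H{\left(176,-204 \right)}\right) + 183729 = \left(-33035 - \frac{20}{-204}\right) + 183729 = \left(-33035 - - \frac{5}{51}\right) + 183729 = \left(-33035 + \frac{5}{51}\right) + 183729 = - \frac{1684780}{51} + 183729 = \frac{7685399}{51}$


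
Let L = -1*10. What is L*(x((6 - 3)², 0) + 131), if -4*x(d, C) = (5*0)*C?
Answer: -1310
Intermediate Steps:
L = -10
x(d, C) = 0 (x(d, C) = -5*0*C/4 = -0*C = -¼*0 = 0)
L*(x((6 - 3)², 0) + 131) = -10*(0 + 131) = -10*131 = -1310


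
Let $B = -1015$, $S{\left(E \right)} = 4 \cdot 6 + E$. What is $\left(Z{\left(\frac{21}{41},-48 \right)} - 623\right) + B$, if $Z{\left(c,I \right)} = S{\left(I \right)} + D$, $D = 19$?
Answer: $-1643$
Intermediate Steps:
$S{\left(E \right)} = 24 + E$
$Z{\left(c,I \right)} = 43 + I$ ($Z{\left(c,I \right)} = \left(24 + I\right) + 19 = 43 + I$)
$\left(Z{\left(\frac{21}{41},-48 \right)} - 623\right) + B = \left(\left(43 - 48\right) - 623\right) - 1015 = \left(-5 - 623\right) - 1015 = -628 - 1015 = -1643$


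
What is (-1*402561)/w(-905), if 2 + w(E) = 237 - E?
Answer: -134187/380 ≈ -353.12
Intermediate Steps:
w(E) = 235 - E (w(E) = -2 + (237 - E) = 235 - E)
(-1*402561)/w(-905) = (-1*402561)/(235 - 1*(-905)) = -402561/(235 + 905) = -402561/1140 = -402561*1/1140 = -134187/380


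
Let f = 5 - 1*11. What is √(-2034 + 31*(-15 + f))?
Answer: I*√2685 ≈ 51.817*I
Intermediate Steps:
f = -6 (f = 5 - 11 = -6)
√(-2034 + 31*(-15 + f)) = √(-2034 + 31*(-15 - 6)) = √(-2034 + 31*(-21)) = √(-2034 - 651) = √(-2685) = I*√2685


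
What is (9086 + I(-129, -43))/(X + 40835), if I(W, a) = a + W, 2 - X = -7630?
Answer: 8914/48467 ≈ 0.18392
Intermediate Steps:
X = 7632 (X = 2 - 1*(-7630) = 2 + 7630 = 7632)
I(W, a) = W + a
(9086 + I(-129, -43))/(X + 40835) = (9086 + (-129 - 43))/(7632 + 40835) = (9086 - 172)/48467 = 8914*(1/48467) = 8914/48467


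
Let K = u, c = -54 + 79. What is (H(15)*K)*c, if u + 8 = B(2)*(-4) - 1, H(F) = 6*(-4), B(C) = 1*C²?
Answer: 15000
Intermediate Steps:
B(C) = C²
c = 25
H(F) = -24
u = -25 (u = -8 + (2²*(-4) - 1) = -8 + (4*(-4) - 1) = -8 + (-16 - 1) = -8 - 17 = -25)
K = -25
(H(15)*K)*c = -24*(-25)*25 = 600*25 = 15000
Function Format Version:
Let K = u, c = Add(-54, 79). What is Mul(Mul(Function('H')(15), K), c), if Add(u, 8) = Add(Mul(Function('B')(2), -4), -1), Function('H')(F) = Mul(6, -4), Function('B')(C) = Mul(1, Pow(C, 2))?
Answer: 15000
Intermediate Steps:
Function('B')(C) = Pow(C, 2)
c = 25
Function('H')(F) = -24
u = -25 (u = Add(-8, Add(Mul(Pow(2, 2), -4), -1)) = Add(-8, Add(Mul(4, -4), -1)) = Add(-8, Add(-16, -1)) = Add(-8, -17) = -25)
K = -25
Mul(Mul(Function('H')(15), K), c) = Mul(Mul(-24, -25), 25) = Mul(600, 25) = 15000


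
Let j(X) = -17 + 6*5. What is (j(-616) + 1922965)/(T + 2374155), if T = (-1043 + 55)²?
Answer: 1922978/3350299 ≈ 0.57397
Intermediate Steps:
j(X) = 13 (j(X) = -17 + 30 = 13)
T = 976144 (T = (-988)² = 976144)
(j(-616) + 1922965)/(T + 2374155) = (13 + 1922965)/(976144 + 2374155) = 1922978/3350299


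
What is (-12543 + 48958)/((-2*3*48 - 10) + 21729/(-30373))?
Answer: -1106032795/9072883 ≈ -121.91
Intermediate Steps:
(-12543 + 48958)/((-2*3*48 - 10) + 21729/(-30373)) = 36415/((-6*48 - 10) + 21729*(-1/30373)) = 36415/((-288 - 10) - 21729/30373) = 36415/(-298 - 21729/30373) = 36415/(-9072883/30373) = 36415*(-30373/9072883) = -1106032795/9072883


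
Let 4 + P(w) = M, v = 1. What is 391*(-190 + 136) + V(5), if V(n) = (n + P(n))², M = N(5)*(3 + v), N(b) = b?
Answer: -20673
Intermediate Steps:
M = 20 (M = 5*(3 + 1) = 5*4 = 20)
P(w) = 16 (P(w) = -4 + 20 = 16)
V(n) = (16 + n)² (V(n) = (n + 16)² = (16 + n)²)
391*(-190 + 136) + V(5) = 391*(-190 + 136) + (16 + 5)² = 391*(-54) + 21² = -21114 + 441 = -20673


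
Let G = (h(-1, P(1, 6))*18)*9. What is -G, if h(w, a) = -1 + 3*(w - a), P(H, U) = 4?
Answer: 2592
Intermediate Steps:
h(w, a) = -1 - 3*a + 3*w (h(w, a) = -1 + (-3*a + 3*w) = -1 - 3*a + 3*w)
G = -2592 (G = ((-1 - 3*4 + 3*(-1))*18)*9 = ((-1 - 12 - 3)*18)*9 = -16*18*9 = -288*9 = -2592)
-G = -1*(-2592) = 2592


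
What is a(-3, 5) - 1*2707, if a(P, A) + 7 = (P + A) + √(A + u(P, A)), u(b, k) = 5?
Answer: -2712 + √10 ≈ -2708.8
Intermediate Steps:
a(P, A) = -7 + A + P + √(5 + A) (a(P, A) = -7 + ((P + A) + √(A + 5)) = -7 + ((A + P) + √(5 + A)) = -7 + (A + P + √(5 + A)) = -7 + A + P + √(5 + A))
a(-3, 5) - 1*2707 = (-7 + 5 - 3 + √(5 + 5)) - 1*2707 = (-7 + 5 - 3 + √10) - 2707 = (-5 + √10) - 2707 = -2712 + √10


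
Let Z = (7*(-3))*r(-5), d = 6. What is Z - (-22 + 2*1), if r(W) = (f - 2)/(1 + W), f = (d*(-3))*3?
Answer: -274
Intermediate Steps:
f = -54 (f = (6*(-3))*3 = -18*3 = -54)
r(W) = -56/(1 + W) (r(W) = (-54 - 2)/(1 + W) = -56/(1 + W))
Z = -294 (Z = (7*(-3))*(-56/(1 - 5)) = -(-1176)/(-4) = -(-1176)*(-1)/4 = -21*14 = -294)
Z - (-22 + 2*1) = -294 - (-22 + 2*1) = -294 - (-22 + 2) = -294 - 1*(-20) = -294 + 20 = -274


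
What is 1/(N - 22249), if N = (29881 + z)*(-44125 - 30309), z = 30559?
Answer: -1/4498813209 ≈ -2.2228e-10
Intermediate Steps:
N = -4498790960 (N = (29881 + 30559)*(-44125 - 30309) = 60440*(-74434) = -4498790960)
1/(N - 22249) = 1/(-4498790960 - 22249) = 1/(-4498813209) = -1/4498813209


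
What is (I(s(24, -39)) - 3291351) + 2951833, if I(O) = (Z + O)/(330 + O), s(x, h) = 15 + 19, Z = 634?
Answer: -30895971/91 ≈ -3.3952e+5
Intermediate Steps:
s(x, h) = 34
I(O) = (634 + O)/(330 + O)
(I(s(24, -39)) - 3291351) + 2951833 = ((634 + 34)/(330 + 34) - 3291351) + 2951833 = (668/364 - 3291351) + 2951833 = ((1/364)*668 - 3291351) + 2951833 = (167/91 - 3291351) + 2951833 = -299512774/91 + 2951833 = -30895971/91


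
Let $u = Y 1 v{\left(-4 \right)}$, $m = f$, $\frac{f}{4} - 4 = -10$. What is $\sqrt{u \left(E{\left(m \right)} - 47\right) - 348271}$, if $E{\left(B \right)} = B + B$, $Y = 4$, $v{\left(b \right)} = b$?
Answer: $i \sqrt{346751} \approx 588.86 i$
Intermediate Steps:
$f = -24$ ($f = 16 + 4 \left(-10\right) = 16 - 40 = -24$)
$m = -24$
$u = -16$ ($u = 4 \cdot 1 \left(-4\right) = 4 \left(-4\right) = -16$)
$E{\left(B \right)} = 2 B$
$\sqrt{u \left(E{\left(m \right)} - 47\right) - 348271} = \sqrt{- 16 \left(2 \left(-24\right) - 47\right) - 348271} = \sqrt{- 16 \left(-48 - 47\right) - 348271} = \sqrt{\left(-16\right) \left(-95\right) - 348271} = \sqrt{1520 - 348271} = \sqrt{-346751} = i \sqrt{346751}$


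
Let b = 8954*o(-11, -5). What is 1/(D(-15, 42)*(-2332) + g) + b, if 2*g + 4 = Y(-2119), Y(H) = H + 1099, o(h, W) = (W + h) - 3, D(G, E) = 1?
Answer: -483838345/2844 ≈ -1.7013e+5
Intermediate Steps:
o(h, W) = -3 + W + h
Y(H) = 1099 + H
g = -512 (g = -2 + (1099 - 2119)/2 = -2 + (½)*(-1020) = -2 - 510 = -512)
b = -170126 (b = 8954*(-3 - 5 - 11) = 8954*(-19) = -170126)
1/(D(-15, 42)*(-2332) + g) + b = 1/(1*(-2332) - 512) - 170126 = 1/(-2332 - 512) - 170126 = 1/(-2844) - 170126 = -1/2844 - 170126 = -483838345/2844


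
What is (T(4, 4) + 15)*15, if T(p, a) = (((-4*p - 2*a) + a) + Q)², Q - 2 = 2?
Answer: 4065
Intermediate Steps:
Q = 4 (Q = 2 + 2 = 4)
T(p, a) = (4 - a - 4*p)² (T(p, a) = (((-4*p - 2*a) + a) + 4)² = ((-a - 4*p) + 4)² = (4 - a - 4*p)²)
(T(4, 4) + 15)*15 = ((-4 + 4 + 4*4)² + 15)*15 = ((-4 + 4 + 16)² + 15)*15 = (16² + 15)*15 = (256 + 15)*15 = 271*15 = 4065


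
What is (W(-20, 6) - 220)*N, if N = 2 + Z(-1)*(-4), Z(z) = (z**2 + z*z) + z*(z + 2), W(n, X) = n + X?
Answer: 468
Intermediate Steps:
W(n, X) = X + n
Z(z) = 2*z**2 + z*(2 + z) (Z(z) = (z**2 + z**2) + z*(2 + z) = 2*z**2 + z*(2 + z))
N = -2 (N = 2 - (2 + 3*(-1))*(-4) = 2 - (2 - 3)*(-4) = 2 - 1*(-1)*(-4) = 2 + 1*(-4) = 2 - 4 = -2)
(W(-20, 6) - 220)*N = ((6 - 20) - 220)*(-2) = (-14 - 220)*(-2) = -234*(-2) = 468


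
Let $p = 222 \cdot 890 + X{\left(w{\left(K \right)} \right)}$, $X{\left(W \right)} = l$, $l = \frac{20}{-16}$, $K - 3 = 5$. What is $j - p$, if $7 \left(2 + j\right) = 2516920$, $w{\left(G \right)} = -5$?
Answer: $\frac{647917}{4} \approx 1.6198 \cdot 10^{5}$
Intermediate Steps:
$K = 8$ ($K = 3 + 5 = 8$)
$l = - \frac{5}{4}$ ($l = 20 \left(- \frac{1}{16}\right) = - \frac{5}{4} \approx -1.25$)
$X{\left(W \right)} = - \frac{5}{4}$
$j = 359558$ ($j = -2 + \frac{1}{7} \cdot 2516920 = -2 + 359560 = 359558$)
$p = \frac{790315}{4}$ ($p = 222 \cdot 890 - \frac{5}{4} = 197580 - \frac{5}{4} = \frac{790315}{4} \approx 1.9758 \cdot 10^{5}$)
$j - p = 359558 - \frac{790315}{4} = \frac{647917}{4}$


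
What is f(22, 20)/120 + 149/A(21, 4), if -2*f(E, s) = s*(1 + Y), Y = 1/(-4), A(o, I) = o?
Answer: 2363/336 ≈ 7.0327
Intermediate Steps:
Y = -¼ ≈ -0.25000
f(E, s) = -3*s/8 (f(E, s) = -s*(1 - ¼)/2 = -s*3/(2*4) = -3*s/8)
f(22, 20)/120 + 149/A(21, 4) = -3/8*20/120 + 149/21 = -15/2*1/120 + 149*(1/21) = -1/16 + 149/21 = 2363/336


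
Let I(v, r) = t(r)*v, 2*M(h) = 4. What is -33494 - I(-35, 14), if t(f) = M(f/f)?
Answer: -33424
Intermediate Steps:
M(h) = 2 (M(h) = (½)*4 = 2)
t(f) = 2
I(v, r) = 2*v
-33494 - I(-35, 14) = -33494 - 2*(-35) = -33494 - 1*(-70) = -33494 + 70 = -33424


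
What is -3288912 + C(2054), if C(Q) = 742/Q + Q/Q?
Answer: -3377711226/1027 ≈ -3.2889e+6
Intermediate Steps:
C(Q) = 1 + 742/Q (C(Q) = 742/Q + 1 = 1 + 742/Q)
-3288912 + C(2054) = -3288912 + (742 + 2054)/2054 = -3288912 + (1/2054)*2796 = -3288912 + 1398/1027 = -3377711226/1027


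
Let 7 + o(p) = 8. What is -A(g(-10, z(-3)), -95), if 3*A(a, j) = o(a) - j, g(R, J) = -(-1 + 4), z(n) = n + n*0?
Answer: -32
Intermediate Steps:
o(p) = 1 (o(p) = -7 + 8 = 1)
z(n) = n (z(n) = n + 0 = n)
g(R, J) = -3 (g(R, J) = -1*3 = -3)
A(a, j) = ⅓ - j/3 (A(a, j) = (1 - j)/3 = ⅓ - j/3)
-A(g(-10, z(-3)), -95) = -(⅓ - ⅓*(-95)) = -(⅓ + 95/3) = -1*32 = -32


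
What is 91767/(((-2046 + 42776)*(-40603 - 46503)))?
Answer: -91767/3547827380 ≈ -2.5866e-5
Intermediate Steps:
91767/(((-2046 + 42776)*(-40603 - 46503))) = 91767/((40730*(-87106))) = 91767/(-3547827380) = 91767*(-1/3547827380) = -91767/3547827380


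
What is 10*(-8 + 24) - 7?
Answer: 153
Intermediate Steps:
10*(-8 + 24) - 7 = 10*16 - 7 = 160 - 7 = 153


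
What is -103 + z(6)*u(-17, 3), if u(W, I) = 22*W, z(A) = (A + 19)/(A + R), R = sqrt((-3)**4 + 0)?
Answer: -2179/3 ≈ -726.33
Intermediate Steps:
R = 9 (R = sqrt(81 + 0) = sqrt(81) = 9)
z(A) = (19 + A)/(9 + A) (z(A) = (A + 19)/(A + 9) = (19 + A)/(9 + A))
-103 + z(6)*u(-17, 3) = -103 + ((19 + 6)/(9 + 6))*(22*(-17)) = -103 + (25/15)*(-374) = -103 + ((1/15)*25)*(-374) = -103 + (5/3)*(-374) = -103 - 1870/3 = -2179/3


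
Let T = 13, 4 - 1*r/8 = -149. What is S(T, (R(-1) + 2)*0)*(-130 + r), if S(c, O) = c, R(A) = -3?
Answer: 14222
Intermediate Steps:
r = 1224 (r = 32 - 8*(-149) = 32 + 1192 = 1224)
S(T, (R(-1) + 2)*0)*(-130 + r) = 13*(-130 + 1224) = 13*1094 = 14222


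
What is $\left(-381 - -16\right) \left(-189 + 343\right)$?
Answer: $-56210$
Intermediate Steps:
$\left(-381 - -16\right) \left(-189 + 343\right) = \left(-381 + 16\right) 154 = \left(-365\right) 154 = -56210$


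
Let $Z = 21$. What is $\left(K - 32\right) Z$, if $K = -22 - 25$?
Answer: $-1659$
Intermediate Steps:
$K = -47$
$\left(K - 32\right) Z = \left(-47 - 32\right) 21 = \left(-79\right) 21 = -1659$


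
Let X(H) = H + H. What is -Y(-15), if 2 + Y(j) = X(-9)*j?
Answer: -268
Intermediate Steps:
X(H) = 2*H
Y(j) = -2 - 18*j (Y(j) = -2 + (2*(-9))*j = -2 - 18*j)
-Y(-15) = -(-2 - 18*(-15)) = -(-2 + 270) = -1*268 = -268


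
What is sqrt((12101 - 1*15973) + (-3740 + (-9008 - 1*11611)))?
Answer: I*sqrt(28231) ≈ 168.02*I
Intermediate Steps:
sqrt((12101 - 1*15973) + (-3740 + (-9008 - 1*11611))) = sqrt((12101 - 15973) + (-3740 + (-9008 - 11611))) = sqrt(-3872 + (-3740 - 20619)) = sqrt(-3872 - 24359) = sqrt(-28231) = I*sqrt(28231)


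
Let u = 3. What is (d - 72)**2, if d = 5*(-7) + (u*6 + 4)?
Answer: 7225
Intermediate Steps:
d = -13 (d = 5*(-7) + (3*6 + 4) = -35 + (18 + 4) = -35 + 22 = -13)
(d - 72)**2 = (-13 - 72)**2 = (-85)**2 = 7225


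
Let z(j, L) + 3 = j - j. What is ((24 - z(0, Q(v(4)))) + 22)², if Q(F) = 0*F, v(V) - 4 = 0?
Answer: 2401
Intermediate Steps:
v(V) = 4 (v(V) = 4 + 0 = 4)
Q(F) = 0
z(j, L) = -3 (z(j, L) = -3 + (j - j) = -3 + 0 = -3)
((24 - z(0, Q(v(4)))) + 22)² = ((24 - 1*(-3)) + 22)² = ((24 + 3) + 22)² = (27 + 22)² = 49² = 2401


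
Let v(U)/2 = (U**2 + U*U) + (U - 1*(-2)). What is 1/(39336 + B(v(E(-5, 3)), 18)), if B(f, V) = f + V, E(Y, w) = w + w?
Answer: 1/39514 ≈ 2.5307e-5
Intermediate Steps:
E(Y, w) = 2*w
v(U) = 4 + 2*U + 4*U**2 (v(U) = 2*((U**2 + U*U) + (U - 1*(-2))) = 2*((U**2 + U**2) + (U + 2)) = 2*(2*U**2 + (2 + U)) = 2*(2 + U + 2*U**2) = 4 + 2*U + 4*U**2)
B(f, V) = V + f
1/(39336 + B(v(E(-5, 3)), 18)) = 1/(39336 + (18 + (4 + 2*(2*3) + 4*(2*3)**2))) = 1/(39336 + (18 + (4 + 2*6 + 4*6**2))) = 1/(39336 + (18 + (4 + 12 + 4*36))) = 1/(39336 + (18 + (4 + 12 + 144))) = 1/(39336 + (18 + 160)) = 1/(39336 + 178) = 1/39514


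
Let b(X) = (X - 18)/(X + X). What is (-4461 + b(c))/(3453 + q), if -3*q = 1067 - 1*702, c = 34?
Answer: -227499/169898 ≈ -1.3390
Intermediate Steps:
b(X) = (-18 + X)/(2*X) (b(X) = (-18 + X)/((2*X)) = (-18 + X)*(1/(2*X)) = (-18 + X)/(2*X))
q = -365/3 (q = -(1067 - 1*702)/3 = -(1067 - 702)/3 = -⅓*365 = -365/3 ≈ -121.67)
(-4461 + b(c))/(3453 + q) = (-4461 + (½)*(-18 + 34)/34)/(3453 - 365/3) = (-4461 + (½)*(1/34)*16)/(9994/3) = (-4461 + 4/17)*(3/9994) = -75833/17*3/9994 = -227499/169898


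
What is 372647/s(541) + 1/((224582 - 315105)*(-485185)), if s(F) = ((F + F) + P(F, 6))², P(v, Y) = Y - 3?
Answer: 3273361190794542/10340838991205975 ≈ 0.31655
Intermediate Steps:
P(v, Y) = -3 + Y
s(F) = (3 + 2*F)² (s(F) = ((F + F) + (-3 + 6))² = (2*F + 3)² = (3 + 2*F)²)
372647/s(541) + 1/((224582 - 315105)*(-485185)) = 372647/((3 + 2*541)²) + 1/((224582 - 315105)*(-485185)) = 372647/((3 + 1082)²) - 1/485185/(-90523) = 372647/(1085²) - 1/90523*(-1/485185) = 372647/1177225 + 1/43920401755 = 3273361190794542/10340838991205975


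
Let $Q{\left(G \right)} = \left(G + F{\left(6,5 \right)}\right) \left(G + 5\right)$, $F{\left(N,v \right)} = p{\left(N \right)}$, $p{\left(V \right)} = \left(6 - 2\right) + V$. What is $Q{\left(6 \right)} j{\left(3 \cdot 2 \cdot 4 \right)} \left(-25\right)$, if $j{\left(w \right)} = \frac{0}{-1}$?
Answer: $0$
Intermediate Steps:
$p{\left(V \right)} = 4 + V$ ($p{\left(V \right)} = \left(6 - 2\right) + V = 4 + V$)
$F{\left(N,v \right)} = 4 + N$
$Q{\left(G \right)} = \left(5 + G\right) \left(10 + G\right)$ ($Q{\left(G \right)} = \left(G + \left(4 + 6\right)\right) \left(G + 5\right) = \left(G + 10\right) \left(5 + G\right) = \left(10 + G\right) \left(5 + G\right) = \left(5 + G\right) \left(10 + G\right)$)
$j{\left(w \right)} = 0$ ($j{\left(w \right)} = 0 \left(-1\right) = 0$)
$Q{\left(6 \right)} j{\left(3 \cdot 2 \cdot 4 \right)} \left(-25\right) = \left(50 + 6^{2} + 15 \cdot 6\right) 0 \left(-25\right) = \left(50 + 36 + 90\right) 0 \left(-25\right) = 176 \cdot 0 \left(-25\right) = 0 \left(-25\right) = 0$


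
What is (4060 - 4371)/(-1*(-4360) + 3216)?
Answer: -311/7576 ≈ -0.041051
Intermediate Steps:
(4060 - 4371)/(-1*(-4360) + 3216) = -311/(4360 + 3216) = -311/7576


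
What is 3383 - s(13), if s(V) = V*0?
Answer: 3383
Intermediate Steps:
s(V) = 0
3383 - s(13) = 3383 - 1*0 = 3383 + 0 = 3383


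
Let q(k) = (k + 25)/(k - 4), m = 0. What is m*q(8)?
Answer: 0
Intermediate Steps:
q(k) = (25 + k)/(-4 + k)
m*q(8) = 0*((25 + 8)/(-4 + 8)) = 0*(33/4) = 0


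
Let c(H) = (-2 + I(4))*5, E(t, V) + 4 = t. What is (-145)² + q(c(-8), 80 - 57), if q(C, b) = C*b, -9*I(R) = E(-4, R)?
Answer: 188075/9 ≈ 20897.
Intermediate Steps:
E(t, V) = -4 + t
I(R) = 8/9 (I(R) = -(-4 - 4)/9 = -⅑*(-8) = 8/9)
c(H) = -50/9 (c(H) = (-2 + 8/9)*5 = -10/9*5 = -50/9)
(-145)² + q(c(-8), 80 - 57) = (-145)² - 50*(80 - 57)/9 = 21025 - 50/9*23 = 21025 - 1150/9 = 188075/9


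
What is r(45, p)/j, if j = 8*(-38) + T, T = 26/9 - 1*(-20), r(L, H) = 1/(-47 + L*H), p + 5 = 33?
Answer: -9/3068890 ≈ -2.9327e-6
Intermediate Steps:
p = 28 (p = -5 + 33 = 28)
r(L, H) = 1/(-47 + H*L)
T = 206/9 (T = 26*(1/9) + 20 = 26/9 + 20 = 206/9 ≈ 22.889)
j = -2530/9 (j = 8*(-38) + 206/9 = -304 + 206/9 = -2530/9 ≈ -281.11)
r(45, p)/j = 1/((-47 + 28*45)*(-2530/9)) = -9/2530/(-47 + 1260) = -9/2530/1213 = (1/1213)*(-9/2530) = -9/3068890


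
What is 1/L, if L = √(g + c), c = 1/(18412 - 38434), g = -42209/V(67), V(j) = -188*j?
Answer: 2*√6030182522271/8990383 ≈ 0.54628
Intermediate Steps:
g = 42209/12596 (g = -42209/((-188*67)) = -42209/(-12596) = -42209*(-1/12596) = 42209/12596 ≈ 3.3510)
c = -1/20022 (c = 1/(-20022) = -1/20022 ≈ -4.9945e-5)
L = √6030182522271/1341474 (L = √(42209/12596 - 1/20022) = √(8990383/2682948) = √6030182522271/1341474 ≈ 1.8306)
1/L = 1/(√6030182522271/1341474) = 2*√6030182522271/8990383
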